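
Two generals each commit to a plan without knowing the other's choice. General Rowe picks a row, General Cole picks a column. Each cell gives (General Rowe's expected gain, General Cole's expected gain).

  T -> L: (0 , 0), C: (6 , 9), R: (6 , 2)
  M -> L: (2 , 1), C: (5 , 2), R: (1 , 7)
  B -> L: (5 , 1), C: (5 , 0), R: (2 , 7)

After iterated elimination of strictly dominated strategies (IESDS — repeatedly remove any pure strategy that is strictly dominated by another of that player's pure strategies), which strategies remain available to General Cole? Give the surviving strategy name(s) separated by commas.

C

Column L is eliminated: R beats it against every remaining row (T: 2>0, M: 7>1, B: 7>1).
General Rowe's strategy M is strictly dominated by T (C: 6>5, R: 6>1) and is removed.
General Rowe's strategy B is strictly dominated by T (C: 6>5, R: 6>2) and is removed.
For General Cole, C strictly dominates R on the remaining rows (T: 9>2); eliminate R.
Among the remaining strategies, none is strictly dominated by another pure strategy of the same player, so the elimination stops.
Surviving strategies — General Rowe: {T}; General Cole: {C}.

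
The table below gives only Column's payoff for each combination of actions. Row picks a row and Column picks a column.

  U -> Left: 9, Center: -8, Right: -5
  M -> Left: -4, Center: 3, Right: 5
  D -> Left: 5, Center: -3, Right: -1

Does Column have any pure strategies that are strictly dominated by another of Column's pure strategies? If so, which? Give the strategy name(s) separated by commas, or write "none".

Nothing dominates Left: Center at U (9>-8); Right at U (9>-5).
Right strictly dominates Center — U: -5>-8, M: 5>3, D: -1>-3.
Right is not dominated — it holds its own against Left at M (5>-4); Center at U (-5>-8).

Center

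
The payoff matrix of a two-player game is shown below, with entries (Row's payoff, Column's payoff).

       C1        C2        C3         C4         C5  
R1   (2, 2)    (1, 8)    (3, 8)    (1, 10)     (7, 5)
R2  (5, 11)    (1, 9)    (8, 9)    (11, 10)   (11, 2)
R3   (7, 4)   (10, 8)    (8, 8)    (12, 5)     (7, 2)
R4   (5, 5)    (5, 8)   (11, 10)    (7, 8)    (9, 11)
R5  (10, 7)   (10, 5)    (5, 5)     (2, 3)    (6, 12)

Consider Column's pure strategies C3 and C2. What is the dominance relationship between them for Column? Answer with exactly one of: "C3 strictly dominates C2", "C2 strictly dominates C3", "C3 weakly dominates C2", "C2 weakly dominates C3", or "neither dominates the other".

C3 weakly dominates C2

Compare C3 to C2 across each opponent action: R1: 8=8, R2: 9=9, R3: 8=8, R4: 10>8, R5: 5=5.
C3 is at least as good everywhere and strictly better somewhere (tied only at R1, R2, R3, R5), so C3 weakly but not strictly dominates C2.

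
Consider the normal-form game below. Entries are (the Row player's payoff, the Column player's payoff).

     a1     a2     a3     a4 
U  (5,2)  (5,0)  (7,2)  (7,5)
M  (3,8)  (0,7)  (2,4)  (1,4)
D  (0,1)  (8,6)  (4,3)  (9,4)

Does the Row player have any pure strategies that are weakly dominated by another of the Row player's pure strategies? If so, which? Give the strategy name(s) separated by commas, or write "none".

U is not dominated — it holds its own against M at a1 (5>3); D at a1 (5>0).
U weakly dominates M — a1: 5>3, a2: 5>0, a3: 7>2, a4: 7>1.
D: no other strategy beats it everywhere (U at a2 (8>5); M at a2 (8>0)).

M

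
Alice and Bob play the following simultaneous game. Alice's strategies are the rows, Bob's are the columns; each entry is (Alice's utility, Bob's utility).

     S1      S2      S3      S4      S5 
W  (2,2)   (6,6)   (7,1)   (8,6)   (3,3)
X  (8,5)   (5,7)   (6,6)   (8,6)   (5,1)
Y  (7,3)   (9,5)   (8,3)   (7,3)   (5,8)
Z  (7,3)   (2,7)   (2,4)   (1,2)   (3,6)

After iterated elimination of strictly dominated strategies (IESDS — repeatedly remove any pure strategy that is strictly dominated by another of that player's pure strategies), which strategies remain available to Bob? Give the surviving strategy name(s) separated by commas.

For Alice, X strictly dominates Z on the remaining columns (S1: 8>7, S2: 5>2, S3: 6>2, S4: 8>1, S5: 5>3); eliminate Z.
Bob's strategy S1 is strictly dominated by S2 (W: 6>2, X: 7>5, Y: 5>3) and is removed.
Column S3 is eliminated: S2 beats it against every remaining row (W: 6>1, X: 7>6, Y: 5>3).
Among the remaining strategies, none is strictly dominated by another pure strategy of the same player, so the elimination stops.
Surviving strategies — Alice: {W, X, Y}; Bob: {S2, S4, S5}.

S2, S4, S5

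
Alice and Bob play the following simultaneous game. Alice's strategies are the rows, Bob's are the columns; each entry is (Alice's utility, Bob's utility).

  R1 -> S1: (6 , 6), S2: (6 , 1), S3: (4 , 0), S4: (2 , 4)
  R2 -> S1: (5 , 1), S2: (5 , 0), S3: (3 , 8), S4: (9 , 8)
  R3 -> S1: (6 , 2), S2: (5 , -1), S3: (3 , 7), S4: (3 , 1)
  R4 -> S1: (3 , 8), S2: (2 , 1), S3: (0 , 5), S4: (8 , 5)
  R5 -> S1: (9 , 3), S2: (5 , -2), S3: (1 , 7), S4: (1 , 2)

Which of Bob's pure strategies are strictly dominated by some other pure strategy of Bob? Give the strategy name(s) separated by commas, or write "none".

Nothing dominates S1: S2 at R1 (6>1); S3 at R1 (6>0); S4 at R1 (6>4).
S2 is strictly dominated by S1 (R1: 6>1, R2: 1>0, R3: 2>-1, R4: 8>1, R5: 3>-2).
S3: no other strategy beats it everywhere (S1 at R2 (8>1); S2 at R2 (8>0); S4 at R2 (8=8)).
Nothing dominates S4: S1 at R2 (8>1); S2 at R1 (4>1); S3 at R1 (4>0).

S2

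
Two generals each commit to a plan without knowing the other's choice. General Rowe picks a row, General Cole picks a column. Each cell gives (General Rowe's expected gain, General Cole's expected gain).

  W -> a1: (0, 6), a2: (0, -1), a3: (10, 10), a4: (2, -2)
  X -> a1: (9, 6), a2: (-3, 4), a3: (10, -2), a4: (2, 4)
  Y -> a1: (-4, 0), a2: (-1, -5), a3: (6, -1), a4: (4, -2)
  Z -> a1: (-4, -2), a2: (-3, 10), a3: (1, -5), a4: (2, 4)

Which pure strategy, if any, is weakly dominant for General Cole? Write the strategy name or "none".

none

a1 fails to dominate a2 at Z (-2<10).
a2 fails to dominate a1 at W (-1<6).
a3 fails to dominate a1 at X (-2<6).
a4 fails to dominate a1 at W (-2<6).
No single strategy dominates all the others.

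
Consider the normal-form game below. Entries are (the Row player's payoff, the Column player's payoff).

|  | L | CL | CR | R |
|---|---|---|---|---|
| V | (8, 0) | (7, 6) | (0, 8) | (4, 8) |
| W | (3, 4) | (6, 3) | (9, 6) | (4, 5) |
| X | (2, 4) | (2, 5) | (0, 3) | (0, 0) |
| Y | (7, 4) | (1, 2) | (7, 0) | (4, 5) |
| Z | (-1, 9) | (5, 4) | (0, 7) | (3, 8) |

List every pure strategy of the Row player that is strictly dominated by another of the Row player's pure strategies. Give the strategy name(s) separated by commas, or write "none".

X, Z

V: no other strategy beats it everywhere (W at L (8>3); X at L (8>2); Y at L (8>7); Z at L (8>-1)).
Nothing dominates W: V at CR (9>0); X at L (3>2); Y at CL (6>1); Z at L (3>-1).
W strictly dominates X — L: 3>2, CL: 6>2, CR: 9>0, R: 4>0.
Nothing dominates Y: V at CR (7>0); W at L (7>3); X at L (7>2); Z at L (7>-1).
Z: dominated, since W does at least as well everywhere (L: 3>-1, CL: 6>5, CR: 9>0, R: 4>3).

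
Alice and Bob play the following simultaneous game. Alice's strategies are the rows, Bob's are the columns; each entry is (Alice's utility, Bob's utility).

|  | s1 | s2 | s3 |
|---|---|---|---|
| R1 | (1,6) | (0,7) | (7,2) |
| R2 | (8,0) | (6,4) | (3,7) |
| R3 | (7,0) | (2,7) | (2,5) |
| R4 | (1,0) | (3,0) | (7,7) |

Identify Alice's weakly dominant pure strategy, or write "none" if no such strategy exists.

none

R1 fails to dominate R2 at s1 (1<8).
R2 fails to dominate R1 at s3 (3<7).
R3 fails to dominate R1 at s3 (2<7).
R4 fails to dominate R2 at s1 (1<8).
No single strategy dominates all the others.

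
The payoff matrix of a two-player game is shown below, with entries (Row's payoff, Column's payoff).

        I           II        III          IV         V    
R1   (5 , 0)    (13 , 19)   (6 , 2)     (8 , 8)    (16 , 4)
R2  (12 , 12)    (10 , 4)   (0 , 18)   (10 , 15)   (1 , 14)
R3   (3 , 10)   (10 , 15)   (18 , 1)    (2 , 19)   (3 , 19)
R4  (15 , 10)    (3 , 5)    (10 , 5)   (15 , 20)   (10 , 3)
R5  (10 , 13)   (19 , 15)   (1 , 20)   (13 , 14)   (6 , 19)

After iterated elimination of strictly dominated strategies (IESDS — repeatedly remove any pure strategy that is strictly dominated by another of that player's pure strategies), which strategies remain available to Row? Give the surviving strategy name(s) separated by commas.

R1, R3, R4, R5

For Column, IV strictly dominates I on the remaining rows (R1: 8>0, R2: 15>12, R3: 19>10, R4: 20>10, R5: 14>13); eliminate I.
Row's strategy R2 is strictly dominated by R5 (II: 19>10, III: 1>0, IV: 13>10, V: 6>1) and is removed.
Among the remaining strategies, none is strictly dominated by another pure strategy of the same player, so the elimination stops.
Surviving strategies — Row: {R1, R3, R4, R5}; Column: {II, III, IV, V}.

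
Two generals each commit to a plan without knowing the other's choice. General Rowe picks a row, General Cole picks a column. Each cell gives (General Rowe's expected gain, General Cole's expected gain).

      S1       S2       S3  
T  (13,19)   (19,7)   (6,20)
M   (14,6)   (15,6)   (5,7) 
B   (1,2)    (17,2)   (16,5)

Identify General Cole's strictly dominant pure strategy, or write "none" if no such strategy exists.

S3

S3 vs S1: T: 20>19, M: 7>6, B: 5>2.
S3 vs S2: T: 20>7, M: 7>6, B: 5>2.
S3 strictly beats every other strategy against every opponent action, so it is strictly dominant.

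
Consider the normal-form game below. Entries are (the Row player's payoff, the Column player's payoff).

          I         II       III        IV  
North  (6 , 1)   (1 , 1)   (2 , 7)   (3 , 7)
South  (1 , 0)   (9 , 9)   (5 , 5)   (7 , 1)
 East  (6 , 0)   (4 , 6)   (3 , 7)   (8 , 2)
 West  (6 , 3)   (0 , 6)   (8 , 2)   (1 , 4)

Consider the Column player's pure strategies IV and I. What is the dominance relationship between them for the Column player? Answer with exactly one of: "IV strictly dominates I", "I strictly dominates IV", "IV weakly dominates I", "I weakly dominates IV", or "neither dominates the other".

IV's payoffs vs I's, by the Row player's action — North: 7>1, South: 1>0, East: 2>0, West: 4>3.
Every comparison favours IV, so IV strictly dominates I.

IV strictly dominates I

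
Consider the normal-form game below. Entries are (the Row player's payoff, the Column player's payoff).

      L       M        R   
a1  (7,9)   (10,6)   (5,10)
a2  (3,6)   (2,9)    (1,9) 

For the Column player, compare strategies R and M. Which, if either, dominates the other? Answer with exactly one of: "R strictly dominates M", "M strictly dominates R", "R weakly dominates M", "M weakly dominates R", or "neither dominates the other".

R weakly dominates M

R's payoffs vs M's, by the Row player's action — a1: 10>6, a2: 9=9.
R is at least as good everywhere and strictly better somewhere (tied only at a2), so R weakly but not strictly dominates M.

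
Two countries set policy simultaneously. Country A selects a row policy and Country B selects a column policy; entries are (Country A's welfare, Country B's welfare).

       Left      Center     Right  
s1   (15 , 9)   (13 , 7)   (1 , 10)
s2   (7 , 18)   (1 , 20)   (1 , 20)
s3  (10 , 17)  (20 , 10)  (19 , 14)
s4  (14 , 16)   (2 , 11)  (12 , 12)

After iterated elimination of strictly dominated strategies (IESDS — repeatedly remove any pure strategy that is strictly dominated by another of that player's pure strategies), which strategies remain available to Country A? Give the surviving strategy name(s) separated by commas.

For Country A, s3 strictly dominates s2 on the remaining columns (Left: 10>7, Center: 20>1, Right: 19>1); eliminate s2.
Country B's strategy Center is strictly dominated by Left (s1: 9>7, s3: 17>10, s4: 16>11) and is removed.
Among the remaining strategies, none is strictly dominated by another pure strategy of the same player, so the elimination stops.
Surviving strategies — Country A: {s1, s3, s4}; Country B: {Left, Right}.

s1, s3, s4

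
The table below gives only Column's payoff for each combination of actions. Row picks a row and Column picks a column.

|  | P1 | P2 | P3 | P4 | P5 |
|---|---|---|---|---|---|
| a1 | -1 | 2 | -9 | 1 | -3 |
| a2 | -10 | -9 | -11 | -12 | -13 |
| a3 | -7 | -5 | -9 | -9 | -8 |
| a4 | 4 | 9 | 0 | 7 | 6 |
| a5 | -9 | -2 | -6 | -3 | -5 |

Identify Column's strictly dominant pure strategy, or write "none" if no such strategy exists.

P2

P2 vs P1: a1: 2>-1, a2: -9>-10, a3: -5>-7, a4: 9>4, a5: -2>-9.
P2 vs P3: a1: 2>-9, a2: -9>-11, a3: -5>-9, a4: 9>0, a5: -2>-6.
P2 vs P4: a1: 2>1, a2: -9>-12, a3: -5>-9, a4: 9>7, a5: -2>-3.
P2 vs P5: a1: 2>-3, a2: -9>-13, a3: -5>-8, a4: 9>6, a5: -2>-5.
P2 strictly beats every other strategy against every opponent action, so it is strictly dominant.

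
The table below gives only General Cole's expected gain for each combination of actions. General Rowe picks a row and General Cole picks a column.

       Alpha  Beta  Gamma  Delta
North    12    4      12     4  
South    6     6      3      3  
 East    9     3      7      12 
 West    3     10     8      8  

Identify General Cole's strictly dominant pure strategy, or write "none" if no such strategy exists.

Alpha fails to dominate Beta at South (6=6).
Beta fails to dominate Alpha at North (4<12).
Gamma fails to dominate Alpha at North (12=12).
Delta fails to dominate Alpha at North (4<12).
No single strategy dominates all the others.

none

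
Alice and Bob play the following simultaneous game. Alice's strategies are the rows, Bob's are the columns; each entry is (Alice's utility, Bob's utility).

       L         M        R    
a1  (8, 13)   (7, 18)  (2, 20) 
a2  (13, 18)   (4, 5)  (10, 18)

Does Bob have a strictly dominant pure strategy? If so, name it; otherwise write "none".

none

L fails to dominate M at a1 (13<18).
M fails to dominate L at a2 (5<18).
R fails to dominate L at a2 (18=18).
No single strategy dominates all the others.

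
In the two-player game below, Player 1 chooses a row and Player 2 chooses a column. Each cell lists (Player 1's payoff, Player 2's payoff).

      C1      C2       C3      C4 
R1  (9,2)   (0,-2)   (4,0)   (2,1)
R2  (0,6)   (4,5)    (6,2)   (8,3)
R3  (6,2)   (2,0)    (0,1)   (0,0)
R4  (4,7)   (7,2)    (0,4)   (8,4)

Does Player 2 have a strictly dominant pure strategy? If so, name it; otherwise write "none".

C1 vs C2: R1: 2>-2, R2: 6>5, R3: 2>0, R4: 7>2.
C1 vs C3: R1: 2>0, R2: 6>2, R3: 2>1, R4: 7>4.
C1 vs C4: R1: 2>1, R2: 6>3, R3: 2>0, R4: 7>4.
C1 strictly beats every other strategy against every opponent action, so it is strictly dominant.

C1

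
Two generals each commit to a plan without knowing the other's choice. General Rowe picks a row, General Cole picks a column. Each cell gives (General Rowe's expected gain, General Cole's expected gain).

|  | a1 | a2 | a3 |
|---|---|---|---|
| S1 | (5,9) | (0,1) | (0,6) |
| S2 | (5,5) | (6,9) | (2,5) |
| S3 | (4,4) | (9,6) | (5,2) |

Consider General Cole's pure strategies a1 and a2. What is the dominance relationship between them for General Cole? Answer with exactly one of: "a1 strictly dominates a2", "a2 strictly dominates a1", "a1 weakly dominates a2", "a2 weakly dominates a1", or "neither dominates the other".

a1's payoffs vs a2's, by General Rowe's action — S1: 9>1, S2: 5<9, S3: 4<6.
a1 does better at S1 but worse at S2, S3; neither strategy dominates the other.

neither dominates the other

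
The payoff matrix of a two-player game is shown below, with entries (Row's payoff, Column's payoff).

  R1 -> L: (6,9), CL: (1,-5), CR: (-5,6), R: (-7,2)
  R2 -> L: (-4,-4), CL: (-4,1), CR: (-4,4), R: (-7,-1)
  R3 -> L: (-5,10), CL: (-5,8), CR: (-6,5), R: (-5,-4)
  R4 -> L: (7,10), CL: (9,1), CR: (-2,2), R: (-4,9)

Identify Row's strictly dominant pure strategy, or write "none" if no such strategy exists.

R4

R4 vs R1: L: 7>6, CL: 9>1, CR: -2>-5, R: -4>-7.
R4 vs R2: L: 7>-4, CL: 9>-4, CR: -2>-4, R: -4>-7.
R4 vs R3: L: 7>-5, CL: 9>-5, CR: -2>-6, R: -4>-5.
R4 strictly beats every other strategy against every opponent action, so it is strictly dominant.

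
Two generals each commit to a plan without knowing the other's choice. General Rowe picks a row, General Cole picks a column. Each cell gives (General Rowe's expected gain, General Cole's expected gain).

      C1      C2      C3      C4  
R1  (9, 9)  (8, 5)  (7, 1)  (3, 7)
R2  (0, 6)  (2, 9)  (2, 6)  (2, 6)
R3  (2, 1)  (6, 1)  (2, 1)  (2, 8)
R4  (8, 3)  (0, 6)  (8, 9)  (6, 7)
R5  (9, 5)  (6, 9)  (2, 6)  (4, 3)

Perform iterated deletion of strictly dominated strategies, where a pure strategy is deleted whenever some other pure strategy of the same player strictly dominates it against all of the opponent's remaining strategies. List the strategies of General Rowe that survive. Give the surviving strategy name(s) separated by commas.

General Rowe's strategy R2 is strictly dominated by R1 (C1: 9>0, C2: 8>2, C3: 7>2, C4: 3>2) and is removed.
General Rowe's strategy R3 is strictly dominated by R1 (C1: 9>2, C2: 8>6, C3: 7>2, C4: 3>2) and is removed.
Among the remaining strategies, none is strictly dominated by another pure strategy of the same player, so the elimination stops.
Surviving strategies — General Rowe: {R1, R4, R5}; General Cole: {C1, C2, C3, C4}.

R1, R4, R5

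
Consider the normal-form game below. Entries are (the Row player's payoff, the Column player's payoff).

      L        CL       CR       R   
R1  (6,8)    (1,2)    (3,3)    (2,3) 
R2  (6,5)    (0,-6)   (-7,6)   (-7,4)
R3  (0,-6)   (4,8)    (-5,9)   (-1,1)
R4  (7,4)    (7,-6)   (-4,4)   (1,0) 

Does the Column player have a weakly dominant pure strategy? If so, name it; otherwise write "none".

L fails to dominate CL at R3 (-6<8).
CL fails to dominate L at R1 (2<8).
CR fails to dominate L at R1 (3<8).
R fails to dominate L at R1 (3<8).
No single strategy dominates all the others.

none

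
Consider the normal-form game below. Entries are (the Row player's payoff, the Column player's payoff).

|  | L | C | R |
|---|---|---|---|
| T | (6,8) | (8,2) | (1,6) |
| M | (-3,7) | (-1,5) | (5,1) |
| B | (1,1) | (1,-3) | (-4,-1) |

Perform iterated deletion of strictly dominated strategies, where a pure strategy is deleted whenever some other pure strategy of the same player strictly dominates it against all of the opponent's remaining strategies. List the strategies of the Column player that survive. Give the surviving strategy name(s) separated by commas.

Row B is eliminated: T beats it against every remaining column (L: 6>1, C: 8>1, R: 1>-4).
For the Column player, L strictly dominates C on the remaining rows (T: 8>2, M: 7>5); eliminate C.
Column R is eliminated: L beats it against every remaining row (T: 8>6, M: 7>1).
For the Row player, T strictly dominates M on the remaining columns (L: 6>-3); eliminate M.
Among the remaining strategies, none is strictly dominated by another pure strategy of the same player, so the elimination stops.
Surviving strategies — the Row player: {T}; the Column player: {L}.

L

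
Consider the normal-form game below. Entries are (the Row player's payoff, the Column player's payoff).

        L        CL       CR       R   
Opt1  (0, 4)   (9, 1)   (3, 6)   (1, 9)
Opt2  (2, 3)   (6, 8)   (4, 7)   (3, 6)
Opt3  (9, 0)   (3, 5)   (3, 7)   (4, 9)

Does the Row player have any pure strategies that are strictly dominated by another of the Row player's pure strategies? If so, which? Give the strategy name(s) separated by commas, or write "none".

Nothing dominates Opt1: Opt2 at CL (9>6); Opt3 at CL (9>3).
Opt2 is not dominated — it holds its own against Opt1 at L (2>0); Opt3 at CL (6>3).
Opt3 is not dominated — it holds its own against Opt1 at L (9>0); Opt2 at L (9>2).

none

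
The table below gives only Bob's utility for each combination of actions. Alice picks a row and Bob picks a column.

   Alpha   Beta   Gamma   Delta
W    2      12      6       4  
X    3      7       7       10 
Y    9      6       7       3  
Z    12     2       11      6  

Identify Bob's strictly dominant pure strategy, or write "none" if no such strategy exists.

none

Alpha fails to dominate Beta at W (2<12).
Beta fails to dominate Alpha at Y (6<9).
Gamma fails to dominate Alpha at Y (7<9).
Delta fails to dominate Alpha at Y (3<9).
No single strategy dominates all the others.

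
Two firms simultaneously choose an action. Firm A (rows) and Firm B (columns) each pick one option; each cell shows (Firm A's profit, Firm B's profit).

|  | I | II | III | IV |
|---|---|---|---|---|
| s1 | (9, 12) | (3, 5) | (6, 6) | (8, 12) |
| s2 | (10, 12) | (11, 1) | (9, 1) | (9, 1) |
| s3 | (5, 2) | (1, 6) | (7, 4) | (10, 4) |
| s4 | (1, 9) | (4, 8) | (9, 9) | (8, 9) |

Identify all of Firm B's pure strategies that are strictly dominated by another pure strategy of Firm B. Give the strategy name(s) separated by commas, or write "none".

Nothing dominates I: II at s1 (12>5); III at s1 (12>6); IV at s1 (12=12).
II is not dominated — it holds its own against I at s3 (6>2); III at s2 (1=1); IV at s2 (1=1).
III is not dominated — it holds its own against I at s3 (4>2); II at s1 (6>5); IV at s2 (1=1).
IV: no other strategy beats it everywhere (I at s1 (12=12); II at s1 (12>5); III at s1 (12>6)).

none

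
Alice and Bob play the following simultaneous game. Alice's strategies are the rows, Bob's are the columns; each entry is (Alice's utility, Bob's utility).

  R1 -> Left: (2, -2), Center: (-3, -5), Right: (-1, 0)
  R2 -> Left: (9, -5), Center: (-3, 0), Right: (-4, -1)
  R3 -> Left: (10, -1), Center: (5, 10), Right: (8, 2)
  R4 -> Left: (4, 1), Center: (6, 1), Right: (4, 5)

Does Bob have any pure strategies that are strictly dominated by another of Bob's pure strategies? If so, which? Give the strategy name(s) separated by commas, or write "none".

Left is strictly dominated by Right (R1: 0>-2, R2: -1>-5, R3: 2>-1, R4: 5>1).
Center: no other strategy beats it everywhere (Left at R2 (0>-5); Right at R2 (0>-1)).
Right is not dominated — it holds its own against Left at R1 (0>-2); Center at R1 (0>-5).

Left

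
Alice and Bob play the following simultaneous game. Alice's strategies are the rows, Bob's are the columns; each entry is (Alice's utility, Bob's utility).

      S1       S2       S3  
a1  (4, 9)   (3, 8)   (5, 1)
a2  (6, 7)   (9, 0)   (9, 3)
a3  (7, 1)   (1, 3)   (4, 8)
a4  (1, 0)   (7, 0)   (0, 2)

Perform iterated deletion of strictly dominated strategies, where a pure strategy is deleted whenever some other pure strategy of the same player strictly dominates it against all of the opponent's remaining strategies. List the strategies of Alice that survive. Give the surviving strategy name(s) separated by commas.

a2, a3

Row a1 is eliminated: a2 beats it against every remaining column (S1: 6>4, S2: 9>3, S3: 9>5).
Alice's strategy a4 is strictly dominated by a2 (S1: 6>1, S2: 9>7, S3: 9>0) and is removed.
Column S2 is eliminated: S3 beats it against every remaining row (a2: 3>0, a3: 8>3).
Among the remaining strategies, none is strictly dominated by another pure strategy of the same player, so the elimination stops.
Surviving strategies — Alice: {a2, a3}; Bob: {S1, S3}.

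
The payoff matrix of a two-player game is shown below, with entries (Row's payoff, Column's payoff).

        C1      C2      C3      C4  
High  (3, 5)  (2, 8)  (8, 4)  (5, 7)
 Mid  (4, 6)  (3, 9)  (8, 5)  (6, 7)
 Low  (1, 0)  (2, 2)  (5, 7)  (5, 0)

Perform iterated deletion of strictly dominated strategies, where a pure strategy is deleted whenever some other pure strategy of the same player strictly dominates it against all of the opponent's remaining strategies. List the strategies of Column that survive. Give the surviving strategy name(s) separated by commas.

Row Low is eliminated: Mid beats it against every remaining column (C1: 4>1, C2: 3>2, C3: 8>5, C4: 6>5).
Column's strategy C1 is strictly dominated by C2 (High: 8>5, Mid: 9>6) and is removed.
Column C3 is eliminated: C2 beats it against every remaining row (High: 8>4, Mid: 9>5).
For Row, Mid strictly dominates High on the remaining columns (C2: 3>2, C4: 6>5); eliminate High.
Column's strategy C4 is strictly dominated by C2 (Mid: 9>7) and is removed.
Among the remaining strategies, none is strictly dominated by another pure strategy of the same player, so the elimination stops.
Surviving strategies — Row: {Mid}; Column: {C2}.

C2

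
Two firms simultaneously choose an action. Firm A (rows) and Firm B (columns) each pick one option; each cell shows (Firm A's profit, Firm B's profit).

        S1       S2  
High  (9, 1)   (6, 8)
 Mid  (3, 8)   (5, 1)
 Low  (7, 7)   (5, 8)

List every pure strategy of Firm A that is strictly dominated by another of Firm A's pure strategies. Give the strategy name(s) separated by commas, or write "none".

High: no other strategy beats it everywhere (Mid at S1 (9>3); Low at S1 (9>7)).
Mid is strictly dominated by High (S1: 9>3, S2: 6>5).
Low: dominated, since High does at least as well everywhere (S1: 9>7, S2: 6>5).

Mid, Low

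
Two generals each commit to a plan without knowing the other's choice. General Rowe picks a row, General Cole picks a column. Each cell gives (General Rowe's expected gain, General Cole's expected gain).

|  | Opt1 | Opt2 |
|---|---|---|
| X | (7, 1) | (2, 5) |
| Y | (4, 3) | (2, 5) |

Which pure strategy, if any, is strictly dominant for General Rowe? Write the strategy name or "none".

none

X fails to dominate Y at Opt2 (2=2).
Y fails to dominate X at Opt1 (4<7).
No single strategy dominates all the others.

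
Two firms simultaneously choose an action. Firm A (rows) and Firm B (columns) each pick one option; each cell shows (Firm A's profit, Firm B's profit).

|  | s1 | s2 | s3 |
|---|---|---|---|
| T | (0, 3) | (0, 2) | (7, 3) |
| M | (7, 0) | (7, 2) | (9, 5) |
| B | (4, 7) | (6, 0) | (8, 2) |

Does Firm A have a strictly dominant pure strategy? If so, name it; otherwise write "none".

M

M vs T: s1: 7>0, s2: 7>0, s3: 9>7.
M vs B: s1: 7>4, s2: 7>6, s3: 9>8.
M strictly beats every other strategy against every opponent action, so it is strictly dominant.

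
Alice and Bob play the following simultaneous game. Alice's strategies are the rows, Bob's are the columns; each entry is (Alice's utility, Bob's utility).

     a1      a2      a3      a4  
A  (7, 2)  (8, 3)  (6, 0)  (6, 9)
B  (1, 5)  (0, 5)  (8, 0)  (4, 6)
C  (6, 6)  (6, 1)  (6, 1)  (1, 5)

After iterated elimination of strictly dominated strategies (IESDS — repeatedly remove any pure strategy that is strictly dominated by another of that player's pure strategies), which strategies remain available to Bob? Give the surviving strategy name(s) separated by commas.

Column a2 is eliminated: a4 beats it against every remaining row (A: 9>3, B: 6>5, C: 5>1).
Column a3 is eliminated: a1 beats it against every remaining row (A: 2>0, B: 5>0, C: 6>1).
For Alice, A strictly dominates B on the remaining columns (a1: 7>1, a4: 6>4); eliminate B.
For Alice, A strictly dominates C on the remaining columns (a1: 7>6, a4: 6>1); eliminate C.
For Bob, a4 strictly dominates a1 on the remaining rows (A: 9>2); eliminate a1.
Among the remaining strategies, none is strictly dominated by another pure strategy of the same player, so the elimination stops.
Surviving strategies — Alice: {A}; Bob: {a4}.

a4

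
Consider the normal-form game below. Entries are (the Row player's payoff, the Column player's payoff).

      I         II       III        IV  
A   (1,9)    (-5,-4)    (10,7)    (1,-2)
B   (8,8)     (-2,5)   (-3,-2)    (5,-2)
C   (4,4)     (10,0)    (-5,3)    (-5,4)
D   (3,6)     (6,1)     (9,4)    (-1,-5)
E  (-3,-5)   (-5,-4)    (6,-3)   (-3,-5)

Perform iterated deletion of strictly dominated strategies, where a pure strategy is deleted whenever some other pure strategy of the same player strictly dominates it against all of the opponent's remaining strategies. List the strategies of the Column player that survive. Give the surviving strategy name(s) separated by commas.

For the Row player, D strictly dominates E on the remaining columns (I: 3>-3, II: 6>-5, III: 9>6, IV: -1>-3); eliminate E.
For the Column player, I strictly dominates II on the remaining rows (A: 9>-4, B: 8>5, C: 4>0, D: 6>1); eliminate II.
Row C is eliminated: B beats it against every remaining column (I: 8>4, III: -3>-5, IV: 5>-5).
For the Column player, I strictly dominates III on the remaining rows (A: 9>7, B: 8>-2, D: 6>4); eliminate III.
For the Row player, B strictly dominates A on the remaining columns (I: 8>1, IV: 5>1); eliminate A.
For the Row player, B strictly dominates D on the remaining columns (I: 8>3, IV: 5>-1); eliminate D.
The Column player's strategy IV is strictly dominated by I (B: 8>-2) and is removed.
Among the remaining strategies, none is strictly dominated by another pure strategy of the same player, so the elimination stops.
Surviving strategies — the Row player: {B}; the Column player: {I}.

I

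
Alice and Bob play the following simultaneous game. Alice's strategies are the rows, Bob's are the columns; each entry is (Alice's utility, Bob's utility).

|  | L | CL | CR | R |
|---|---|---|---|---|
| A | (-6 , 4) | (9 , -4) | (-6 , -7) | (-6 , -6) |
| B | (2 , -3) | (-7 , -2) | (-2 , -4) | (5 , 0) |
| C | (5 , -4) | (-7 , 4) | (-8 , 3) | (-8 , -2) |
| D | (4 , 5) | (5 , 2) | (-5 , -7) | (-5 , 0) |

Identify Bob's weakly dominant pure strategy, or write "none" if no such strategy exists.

none

L fails to dominate CL at B (-3<-2).
CL fails to dominate L at A (-4<4).
CR fails to dominate L at A (-7<4).
R fails to dominate L at A (-6<4).
No single strategy dominates all the others.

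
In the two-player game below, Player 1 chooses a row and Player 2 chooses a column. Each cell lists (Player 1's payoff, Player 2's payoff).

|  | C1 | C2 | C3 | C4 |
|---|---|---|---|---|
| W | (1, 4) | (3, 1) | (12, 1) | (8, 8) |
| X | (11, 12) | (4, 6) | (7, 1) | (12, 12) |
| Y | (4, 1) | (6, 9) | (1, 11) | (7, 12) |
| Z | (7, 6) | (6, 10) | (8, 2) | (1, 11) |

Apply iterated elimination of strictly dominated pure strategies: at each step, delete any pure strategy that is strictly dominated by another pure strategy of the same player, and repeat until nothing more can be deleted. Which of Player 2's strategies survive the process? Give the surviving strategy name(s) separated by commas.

Column C2 is eliminated: C4 beats it against every remaining row (W: 8>1, X: 12>6, Y: 12>9, Z: 11>10).
For Player 1, X strictly dominates Y on the remaining columns (C1: 11>4, C3: 7>1, C4: 12>7); eliminate Y.
Column C3 is eliminated: C1 beats it against every remaining row (W: 4>1, X: 12>1, Z: 6>2).
For Player 1, X strictly dominates W on the remaining columns (C1: 11>1, C4: 12>8); eliminate W.
Player 1's strategy Z is strictly dominated by X (C1: 11>7, C4: 12>1) and is removed.
Among the remaining strategies, none is strictly dominated by another pure strategy of the same player, so the elimination stops.
Surviving strategies — Player 1: {X}; Player 2: {C1, C4}.

C1, C4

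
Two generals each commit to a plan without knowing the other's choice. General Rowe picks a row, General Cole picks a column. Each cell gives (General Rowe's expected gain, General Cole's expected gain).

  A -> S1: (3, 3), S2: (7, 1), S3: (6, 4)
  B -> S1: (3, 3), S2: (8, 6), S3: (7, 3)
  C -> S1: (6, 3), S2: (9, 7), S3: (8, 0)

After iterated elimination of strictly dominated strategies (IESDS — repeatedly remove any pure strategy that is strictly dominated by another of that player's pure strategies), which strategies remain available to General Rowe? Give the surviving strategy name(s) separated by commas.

C

For General Rowe, C strictly dominates A on the remaining columns (S1: 6>3, S2: 9>7, S3: 8>6); eliminate A.
General Rowe's strategy B is strictly dominated by C (S1: 6>3, S2: 9>8, S3: 8>7) and is removed.
General Cole's strategy S1 is strictly dominated by S2 (C: 7>3) and is removed.
General Cole's strategy S3 is strictly dominated by S2 (C: 7>0) and is removed.
Among the remaining strategies, none is strictly dominated by another pure strategy of the same player, so the elimination stops.
Surviving strategies — General Rowe: {C}; General Cole: {S2}.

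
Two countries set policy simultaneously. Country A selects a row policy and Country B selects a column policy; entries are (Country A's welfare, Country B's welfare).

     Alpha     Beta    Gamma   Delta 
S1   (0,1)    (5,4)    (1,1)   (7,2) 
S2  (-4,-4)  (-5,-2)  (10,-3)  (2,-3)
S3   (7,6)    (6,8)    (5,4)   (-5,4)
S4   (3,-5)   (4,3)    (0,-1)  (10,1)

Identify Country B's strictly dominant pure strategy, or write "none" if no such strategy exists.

Beta vs Alpha: S1: 4>1, S2: -2>-4, S3: 8>6, S4: 3>-5.
Beta vs Gamma: S1: 4>1, S2: -2>-3, S3: 8>4, S4: 3>-1.
Beta vs Delta: S1: 4>2, S2: -2>-3, S3: 8>4, S4: 3>1.
Beta strictly beats every other strategy against every opponent action, so it is strictly dominant.

Beta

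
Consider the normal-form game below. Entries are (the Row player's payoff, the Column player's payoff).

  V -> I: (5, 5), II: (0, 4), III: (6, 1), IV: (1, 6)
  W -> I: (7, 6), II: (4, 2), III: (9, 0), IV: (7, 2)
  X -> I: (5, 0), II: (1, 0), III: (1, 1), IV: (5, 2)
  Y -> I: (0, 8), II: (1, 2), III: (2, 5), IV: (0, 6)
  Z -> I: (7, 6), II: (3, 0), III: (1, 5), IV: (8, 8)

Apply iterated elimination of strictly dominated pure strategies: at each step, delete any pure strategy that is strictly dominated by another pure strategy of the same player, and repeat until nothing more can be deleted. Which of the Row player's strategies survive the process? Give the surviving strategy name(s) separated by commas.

W, Z

Row V is eliminated: W beats it against every remaining column (I: 7>5, II: 4>0, III: 9>6, IV: 7>1).
Row X is eliminated: W beats it against every remaining column (I: 7>5, II: 4>1, III: 9>1, IV: 7>5).
For the Row player, W strictly dominates Y on the remaining columns (I: 7>0, II: 4>1, III: 9>2, IV: 7>0); eliminate Y.
For the Column player, I strictly dominates II on the remaining rows (W: 6>2, Z: 6>0); eliminate II.
The Column player's strategy III is strictly dominated by I (W: 6>0, Z: 6>5) and is removed.
Among the remaining strategies, none is strictly dominated by another pure strategy of the same player, so the elimination stops.
Surviving strategies — the Row player: {W, Z}; the Column player: {I, IV}.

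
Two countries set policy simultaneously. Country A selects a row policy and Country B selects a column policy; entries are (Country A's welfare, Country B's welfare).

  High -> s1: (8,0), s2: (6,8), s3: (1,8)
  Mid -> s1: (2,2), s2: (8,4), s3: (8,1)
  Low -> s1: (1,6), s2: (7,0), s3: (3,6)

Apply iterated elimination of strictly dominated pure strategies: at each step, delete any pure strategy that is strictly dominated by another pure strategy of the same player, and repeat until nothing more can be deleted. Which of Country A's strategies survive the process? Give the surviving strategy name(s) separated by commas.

Mid

Country A's strategy Low is strictly dominated by Mid (s1: 2>1, s2: 8>7, s3: 8>3) and is removed.
Column s1 is eliminated: s2 beats it against every remaining row (High: 8>0, Mid: 4>2).
Country A's strategy High is strictly dominated by Mid (s2: 8>6, s3: 8>1) and is removed.
Country B's strategy s3 is strictly dominated by s2 (Mid: 4>1) and is removed.
Among the remaining strategies, none is strictly dominated by another pure strategy of the same player, so the elimination stops.
Surviving strategies — Country A: {Mid}; Country B: {s2}.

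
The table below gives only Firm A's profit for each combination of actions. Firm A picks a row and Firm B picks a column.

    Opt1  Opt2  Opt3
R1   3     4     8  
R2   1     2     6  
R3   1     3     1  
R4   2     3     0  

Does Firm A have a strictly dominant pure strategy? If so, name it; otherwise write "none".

R1

R1 vs R2: Opt1: 3>1, Opt2: 4>2, Opt3: 8>6.
R1 vs R3: Opt1: 3>1, Opt2: 4>3, Opt3: 8>1.
R1 vs R4: Opt1: 3>2, Opt2: 4>3, Opt3: 8>0.
R1 strictly beats every other strategy against every opponent action, so it is strictly dominant.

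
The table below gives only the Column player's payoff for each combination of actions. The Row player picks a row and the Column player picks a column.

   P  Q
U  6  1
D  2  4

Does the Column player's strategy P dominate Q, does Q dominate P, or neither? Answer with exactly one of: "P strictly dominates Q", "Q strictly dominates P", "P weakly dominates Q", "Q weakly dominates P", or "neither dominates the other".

Compare P to Q across each opponent action: U: 6>1, D: 2<4.
P does better at U but worse at D; neither strategy dominates the other.

neither dominates the other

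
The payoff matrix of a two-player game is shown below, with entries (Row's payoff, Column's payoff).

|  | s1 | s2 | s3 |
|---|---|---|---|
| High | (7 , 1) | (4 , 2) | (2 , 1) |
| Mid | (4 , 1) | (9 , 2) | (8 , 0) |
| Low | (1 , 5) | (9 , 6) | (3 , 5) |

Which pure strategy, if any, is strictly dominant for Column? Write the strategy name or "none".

s2

s2 vs s1: High: 2>1, Mid: 2>1, Low: 6>5.
s2 vs s3: High: 2>1, Mid: 2>0, Low: 6>5.
s2 strictly beats every other strategy against every opponent action, so it is strictly dominant.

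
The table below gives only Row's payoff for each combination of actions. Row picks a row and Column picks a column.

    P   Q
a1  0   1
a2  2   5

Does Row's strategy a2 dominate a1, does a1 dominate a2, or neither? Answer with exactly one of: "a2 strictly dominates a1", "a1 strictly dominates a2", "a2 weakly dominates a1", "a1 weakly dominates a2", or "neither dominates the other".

a2's payoffs vs a1's, by Column's action — P: 2>0, Q: 5>1.
a2 gives a strictly higher payoff against every action of Column, so a2 strictly dominates a1.

a2 strictly dominates a1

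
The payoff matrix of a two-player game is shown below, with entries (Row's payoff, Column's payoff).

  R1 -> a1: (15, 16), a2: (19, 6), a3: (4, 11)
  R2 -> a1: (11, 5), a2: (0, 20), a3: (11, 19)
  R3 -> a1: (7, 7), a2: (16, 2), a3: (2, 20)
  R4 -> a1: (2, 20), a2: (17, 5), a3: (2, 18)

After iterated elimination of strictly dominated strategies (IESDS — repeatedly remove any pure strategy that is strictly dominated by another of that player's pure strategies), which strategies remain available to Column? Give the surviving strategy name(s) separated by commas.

a1, a2, a3

Row R3 is eliminated: R1 beats it against every remaining column (a1: 15>7, a2: 19>16, a3: 4>2).
Row's strategy R4 is strictly dominated by R1 (a1: 15>2, a2: 19>17, a3: 4>2) and is removed.
Among the remaining strategies, none is strictly dominated by another pure strategy of the same player, so the elimination stops.
Surviving strategies — Row: {R1, R2}; Column: {a1, a2, a3}.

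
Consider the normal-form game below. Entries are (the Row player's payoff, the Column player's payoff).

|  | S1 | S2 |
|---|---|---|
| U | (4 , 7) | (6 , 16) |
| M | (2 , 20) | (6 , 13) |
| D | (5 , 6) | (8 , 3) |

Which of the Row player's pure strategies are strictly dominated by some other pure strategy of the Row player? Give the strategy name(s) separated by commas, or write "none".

U, M

U is strictly dominated by D (S1: 5>4, S2: 8>6).
M: dominated, since D does at least as well everywhere (S1: 5>2, S2: 8>6).
D: no other strategy beats it everywhere (U at S1 (5>4); M at S1 (5>2)).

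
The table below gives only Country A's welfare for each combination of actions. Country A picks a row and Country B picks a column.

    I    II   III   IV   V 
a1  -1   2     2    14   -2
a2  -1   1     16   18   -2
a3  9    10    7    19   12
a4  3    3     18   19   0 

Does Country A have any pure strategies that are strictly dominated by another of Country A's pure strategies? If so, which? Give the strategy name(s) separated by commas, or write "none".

a1, a2

a1 is strictly dominated by a3 (I: 9>-1, II: 10>2, III: 7>2, IV: 19>14, V: 12>-2).
a2 is strictly dominated by a4 (I: 3>-1, II: 3>1, III: 18>16, IV: 19>18, V: 0>-2).
a3: no other strategy beats it everywhere (a1 at I (9>-1); a2 at I (9>-1); a4 at I (9>3)).
a4 is not dominated — it holds its own against a1 at I (3>-1); a2 at I (3>-1); a3 at III (18>7).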